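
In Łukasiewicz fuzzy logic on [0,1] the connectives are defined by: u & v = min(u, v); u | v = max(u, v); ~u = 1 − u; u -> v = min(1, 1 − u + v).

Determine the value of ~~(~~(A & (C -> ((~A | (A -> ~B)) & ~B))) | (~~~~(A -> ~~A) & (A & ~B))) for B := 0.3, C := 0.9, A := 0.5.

~A: Łukasiewicz ¬ gives 1 − 0.5 = 0.5
~B: Łukasiewicz ¬ gives 1 − 0.3 = 0.7
(A -> ~B): min(1, 1 − 0.5 + 0.7) = 1
(~A | (A -> ~B)) = max(0.5, 1) = 1
~B: Łukasiewicz ¬ gives 1 − 0.3 = 0.7
((~A | (A -> ~B)) & ~B) = min(1, 0.7) = 0.7
(C -> ((~A | (A -> ~B)) & ~B)): min(1, 1 − 0.9 + 0.7) = 0.8
(A & (C -> ((~A | (A -> ~B)) & ~B))) = min(0.5, 0.8) = 0.5
~(A & (C -> ((~A | (A -> ~B)) & ~B))): Łukasiewicz ¬ gives 1 − 0.5 = 0.5
~~(A & (C -> ((~A | (A -> ~B)) & ~B))): Łukasiewicz ¬ gives 1 − 0.5 = 0.5
~A: Łukasiewicz ¬ gives 1 − 0.5 = 0.5
~~A: Łukasiewicz ¬ gives 1 − 0.5 = 0.5
(A -> ~~A): min(1, 1 − 0.5 + 0.5) = 1
~(A -> ~~A): Łukasiewicz ¬ gives 1 − 1 = 0
~~(A -> ~~A): Łukasiewicz ¬ gives 1 − 0 = 1
~~~(A -> ~~A): Łukasiewicz ¬ gives 1 − 1 = 0
~~~~(A -> ~~A): Łukasiewicz ¬ gives 1 − 0 = 1
~B: Łukasiewicz ¬ gives 1 − 0.3 = 0.7
(A & ~B) = min(0.5, 0.7) = 0.5
(~~~~(A -> ~~A) & (A & ~B)) = min(1, 0.5) = 0.5
(~~(A & (C -> ((~A | (A -> ~B)) & ~B))) | (~~~~(A -> ~~A) & (A & ~B))) = max(0.5, 0.5) = 0.5
~(~~(A & (C -> ((~A | (A -> ~B)) & ~B))) | (~~~~(A -> ~~A) & (A & ~B))): Łukasiewicz ¬ gives 1 − 0.5 = 0.5
~~(~~(A & (C -> ((~A | (A -> ~B)) & ~B))) | (~~~~(A -> ~~A) & (A & ~B))): Łukasiewicz ¬ gives 1 − 0.5 = 0.5

0.50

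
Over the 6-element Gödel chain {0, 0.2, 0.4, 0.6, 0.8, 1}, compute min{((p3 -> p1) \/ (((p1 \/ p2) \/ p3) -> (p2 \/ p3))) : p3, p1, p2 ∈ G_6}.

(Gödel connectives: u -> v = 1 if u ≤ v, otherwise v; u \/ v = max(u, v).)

1.00

Every assignment gives 1. For instance at p3 = 0, p1 = 0, p2 = 0:
  (p3 -> p1): 0 ≤ 0, so result = 1
  (p1 \/ p2) = max(0, 0) = 0
  ((p1 \/ p2) \/ p3) = max(0, 0) = 0
  (p2 \/ p3) = max(0, 0) = 0
  (((p1 \/ p2) \/ p3) -> (p2 \/ p3)): 0 ≤ 0, so result = 1
  ((p3 -> p1) \/ (((p1 \/ p2) \/ p3) -> (p2 \/ p3))) = max(1, 1) = 1
All 216 assignments give value 1 — the formula is a G_6-tautology.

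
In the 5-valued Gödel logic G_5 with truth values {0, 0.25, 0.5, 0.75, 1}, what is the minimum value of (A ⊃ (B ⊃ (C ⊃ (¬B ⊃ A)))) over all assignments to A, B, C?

1.00

Every assignment gives 1. For instance at A = 0, B = 0, C = 0:
  ¬B: Gödel ¬ of 0 = 1 (operand is 0)
  (¬B ⊃ A): 1 > 0, so result = 0
  (C ⊃ (¬B ⊃ A)): 0 ≤ 0, so result = 1
  (B ⊃ (C ⊃ (¬B ⊃ A))): 0 ≤ 1, so result = 1
  (A ⊃ (B ⊃ (C ⊃ (¬B ⊃ A)))): 0 ≤ 1, so result = 1
All 125 assignments give value 1 — the formula is a G_5-tautology.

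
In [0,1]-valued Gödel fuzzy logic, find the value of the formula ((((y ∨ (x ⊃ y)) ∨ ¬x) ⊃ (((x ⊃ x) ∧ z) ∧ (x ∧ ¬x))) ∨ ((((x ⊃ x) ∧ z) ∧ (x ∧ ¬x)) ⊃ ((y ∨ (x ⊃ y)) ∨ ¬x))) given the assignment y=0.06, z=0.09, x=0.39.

(x ⊃ y): 0.39 > 0.06, so result = 0.06
(y ∨ (x ⊃ y)) = max(0.06, 0.06) = 0.06
¬x: Gödel ¬ of 0.39 = 0 (operand ≠ 0)
((y ∨ (x ⊃ y)) ∨ ¬x) = max(0.06, 0) = 0.06
(x ⊃ x): 0.39 ≤ 0.39, so result = 1
((x ⊃ x) ∧ z) = min(1, 0.09) = 0.09
¬x: Gödel ¬ of 0.39 = 0 (operand ≠ 0)
(x ∧ ¬x) = min(0.39, 0) = 0
(((x ⊃ x) ∧ z) ∧ (x ∧ ¬x)) = min(0.09, 0) = 0
(((y ∨ (x ⊃ y)) ∨ ¬x) ⊃ (((x ⊃ x) ∧ z) ∧ (x ∧ ¬x))): 0.06 > 0, so result = 0
(x ⊃ x): 0.39 ≤ 0.39, so result = 1
((x ⊃ x) ∧ z) = min(1, 0.09) = 0.09
¬x: Gödel ¬ of 0.39 = 0 (operand ≠ 0)
(x ∧ ¬x) = min(0.39, 0) = 0
(((x ⊃ x) ∧ z) ∧ (x ∧ ¬x)) = min(0.09, 0) = 0
(x ⊃ y): 0.39 > 0.06, so result = 0.06
(y ∨ (x ⊃ y)) = max(0.06, 0.06) = 0.06
¬x: Gödel ¬ of 0.39 = 0 (operand ≠ 0)
((y ∨ (x ⊃ y)) ∨ ¬x) = max(0.06, 0) = 0.06
((((x ⊃ x) ∧ z) ∧ (x ∧ ¬x)) ⊃ ((y ∨ (x ⊃ y)) ∨ ¬x)): 0 ≤ 0.06, so result = 1
((((y ∨ (x ⊃ y)) ∨ ¬x) ⊃ (((x ⊃ x) ∧ z) ∧ (x ∧ ¬x))) ∨ ((((x ⊃ x) ∧ z) ∧ (x ∧ ¬x)) ⊃ ((y ∨ (x ⊃ y)) ∨ ¬x))) = max(0, 1) = 1

1.00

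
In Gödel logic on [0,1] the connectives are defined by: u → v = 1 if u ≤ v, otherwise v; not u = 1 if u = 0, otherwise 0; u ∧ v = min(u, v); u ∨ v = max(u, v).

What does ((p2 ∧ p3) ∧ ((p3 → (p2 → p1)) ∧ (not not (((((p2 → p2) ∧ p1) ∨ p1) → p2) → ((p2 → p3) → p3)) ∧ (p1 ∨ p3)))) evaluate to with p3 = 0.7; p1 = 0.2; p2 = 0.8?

0.20

(p2 ∧ p3) = min(0.8, 0.7) = 0.7
(p2 → p1): 0.8 > 0.2, so result = 0.2
(p3 → (p2 → p1)): 0.7 > 0.2, so result = 0.2
(p2 → p2): 0.8 ≤ 0.8, so result = 1
((p2 → p2) ∧ p1) = min(1, 0.2) = 0.2
(((p2 → p2) ∧ p1) ∨ p1) = max(0.2, 0.2) = 0.2
((((p2 → p2) ∧ p1) ∨ p1) → p2): 0.2 ≤ 0.8, so result = 1
(p2 → p3): 0.8 > 0.7, so result = 0.7
((p2 → p3) → p3): 0.7 ≤ 0.7, so result = 1
(((((p2 → p2) ∧ p1) ∨ p1) → p2) → ((p2 → p3) → p3)): 1 ≤ 1, so result = 1
not (((((p2 → p2) ∧ p1) ∨ p1) → p2) → ((p2 → p3) → p3)): Gödel ¬ of 1 = 0 (operand ≠ 0)
not not (((((p2 → p2) ∧ p1) ∨ p1) → p2) → ((p2 → p3) → p3)): Gödel ¬ of 0 = 1 (operand is 0)
(p1 ∨ p3) = max(0.2, 0.7) = 0.7
(not not (((((p2 → p2) ∧ p1) ∨ p1) → p2) → ((p2 → p3) → p3)) ∧ (p1 ∨ p3)) = min(1, 0.7) = 0.7
((p3 → (p2 → p1)) ∧ (not not (((((p2 → p2) ∧ p1) ∨ p1) → p2) → ((p2 → p3) → p3)) ∧ (p1 ∨ p3))) = min(0.2, 0.7) = 0.2
((p2 ∧ p3) ∧ ((p3 → (p2 → p1)) ∧ (not not (((((p2 → p2) ∧ p1) ∨ p1) → p2) → ((p2 → p3) → p3)) ∧ (p1 ∨ p3)))) = min(0.7, 0.2) = 0.2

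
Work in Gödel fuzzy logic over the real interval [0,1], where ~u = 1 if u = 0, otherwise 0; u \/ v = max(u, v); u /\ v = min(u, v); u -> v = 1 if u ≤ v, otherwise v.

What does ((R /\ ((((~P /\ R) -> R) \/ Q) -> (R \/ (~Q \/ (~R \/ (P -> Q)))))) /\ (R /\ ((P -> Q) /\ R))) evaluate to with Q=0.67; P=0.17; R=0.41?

~P: Gödel ¬ of 0.17 = 0 (operand ≠ 0)
(~P /\ R) = min(0, 0.41) = 0
((~P /\ R) -> R): 0 ≤ 0.41, so result = 1
(((~P /\ R) -> R) \/ Q) = max(1, 0.67) = 1
~Q: Gödel ¬ of 0.67 = 0 (operand ≠ 0)
~R: Gödel ¬ of 0.41 = 0 (operand ≠ 0)
(P -> Q): 0.17 ≤ 0.67, so result = 1
(~R \/ (P -> Q)) = max(0, 1) = 1
(~Q \/ (~R \/ (P -> Q))) = max(0, 1) = 1
(R \/ (~Q \/ (~R \/ (P -> Q)))) = max(0.41, 1) = 1
((((~P /\ R) -> R) \/ Q) -> (R \/ (~Q \/ (~R \/ (P -> Q))))): 1 ≤ 1, so result = 1
(R /\ ((((~P /\ R) -> R) \/ Q) -> (R \/ (~Q \/ (~R \/ (P -> Q)))))) = min(0.41, 1) = 0.41
(P -> Q): 0.17 ≤ 0.67, so result = 1
((P -> Q) /\ R) = min(1, 0.41) = 0.41
(R /\ ((P -> Q) /\ R)) = min(0.41, 0.41) = 0.41
((R /\ ((((~P /\ R) -> R) \/ Q) -> (R \/ (~Q \/ (~R \/ (P -> Q)))))) /\ (R /\ ((P -> Q) /\ R))) = min(0.41, 0.41) = 0.41

0.41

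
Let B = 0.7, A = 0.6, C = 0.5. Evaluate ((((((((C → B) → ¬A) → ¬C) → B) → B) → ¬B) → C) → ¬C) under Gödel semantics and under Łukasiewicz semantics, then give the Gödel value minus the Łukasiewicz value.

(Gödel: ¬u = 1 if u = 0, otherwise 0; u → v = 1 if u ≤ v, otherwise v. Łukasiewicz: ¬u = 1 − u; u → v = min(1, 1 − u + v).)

-0.50

Gödel evaluation:
  (C → B): 0.5 ≤ 0.7, so result = 1
  ¬A: Gödel ¬ of 0.6 = 0 (operand ≠ 0)
  ((C → B) → ¬A): 1 > 0, so result = 0
  ¬C: Gödel ¬ of 0.5 = 0 (operand ≠ 0)
  (((C → B) → ¬A) → ¬C): 0 ≤ 0, so result = 1
  ((((C → B) → ¬A) → ¬C) → B): 1 > 0.7, so result = 0.7
  (((((C → B) → ¬A) → ¬C) → B) → B): 0.7 ≤ 0.7, so result = 1
  ¬B: Gödel ¬ of 0.7 = 0 (operand ≠ 0)
  ((((((C → B) → ¬A) → ¬C) → B) → B) → ¬B): 1 > 0, so result = 0
  (((((((C → B) → ¬A) → ¬C) → B) → B) → ¬B) → C): 0 ≤ 0.5, so result = 1
  ¬C: Gödel ¬ of 0.5 = 0 (operand ≠ 0)
  ((((((((C → B) → ¬A) → ¬C) → B) → B) → ¬B) → C) → ¬C): 1 > 0, so result = 0
  Gödel value = 0
Łukasiewicz evaluation:
  (C → B): min(1, 1 − 0.5 + 0.7) = 1
  ¬A: Łukasiewicz ¬ gives 1 − 0.6 = 0.4
  ((C → B) → ¬A): min(1, 1 − 1 + 0.4) = 0.4
  ¬C: Łukasiewicz ¬ gives 1 − 0.5 = 0.5
  (((C → B) → ¬A) → ¬C): min(1, 1 − 0.4 + 0.5) = 1
  ((((C → B) → ¬A) → ¬C) → B): min(1, 1 − 1 + 0.7) = 0.7
  (((((C → B) → ¬A) → ¬C) → B) → B): min(1, 1 − 0.7 + 0.7) = 1
  ¬B: Łukasiewicz ¬ gives 1 − 0.7 = 0.3
  ((((((C → B) → ¬A) → ¬C) → B) → B) → ¬B): min(1, 1 − 1 + 0.3) = 0.3
  (((((((C → B) → ¬A) → ¬C) → B) → B) → ¬B) → C): min(1, 1 − 0.3 + 0.5) = 1
  ¬C: Łukasiewicz ¬ gives 1 − 0.5 = 0.5
  ((((((((C → B) → ¬A) → ¬C) → B) → B) → ¬B) → C) → ¬C): min(1, 1 − 1 + 0.5) = 0.5
  Łukasiewicz value = 0.5
Difference: 0 − 0.5 = -0.50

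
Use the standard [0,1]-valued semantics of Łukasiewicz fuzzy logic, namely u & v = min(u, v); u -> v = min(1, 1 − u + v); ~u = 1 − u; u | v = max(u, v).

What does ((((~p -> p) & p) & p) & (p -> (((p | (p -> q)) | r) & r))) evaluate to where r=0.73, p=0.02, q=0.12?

~p: Łukasiewicz ¬ gives 1 − 0.02 = 0.98
(~p -> p): min(1, 1 − 0.98 + 0.02) = 0.04
((~p -> p) & p) = min(0.04, 0.02) = 0.02
(((~p -> p) & p) & p) = min(0.02, 0.02) = 0.02
(p -> q): min(1, 1 − 0.02 + 0.12) = 1
(p | (p -> q)) = max(0.02, 1) = 1
((p | (p -> q)) | r) = max(1, 0.73) = 1
(((p | (p -> q)) | r) & r) = min(1, 0.73) = 0.73
(p -> (((p | (p -> q)) | r) & r)): min(1, 1 − 0.02 + 0.73) = 1
((((~p -> p) & p) & p) & (p -> (((p | (p -> q)) | r) & r))) = min(0.02, 1) = 0.02

0.02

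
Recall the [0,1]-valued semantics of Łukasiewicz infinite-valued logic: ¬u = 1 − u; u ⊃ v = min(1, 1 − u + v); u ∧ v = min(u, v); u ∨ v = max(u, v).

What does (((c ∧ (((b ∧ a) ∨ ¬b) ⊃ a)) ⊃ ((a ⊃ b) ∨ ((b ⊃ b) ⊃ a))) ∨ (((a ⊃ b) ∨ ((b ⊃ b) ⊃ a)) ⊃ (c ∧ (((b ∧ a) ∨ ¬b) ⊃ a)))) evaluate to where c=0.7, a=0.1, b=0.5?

(b ∧ a) = min(0.5, 0.1) = 0.1
¬b: Łukasiewicz ¬ gives 1 − 0.5 = 0.5
((b ∧ a) ∨ ¬b) = max(0.1, 0.5) = 0.5
(((b ∧ a) ∨ ¬b) ⊃ a): min(1, 1 − 0.5 + 0.1) = 0.6
(c ∧ (((b ∧ a) ∨ ¬b) ⊃ a)) = min(0.7, 0.6) = 0.6
(a ⊃ b): min(1, 1 − 0.1 + 0.5) = 1
(b ⊃ b): min(1, 1 − 0.5 + 0.5) = 1
((b ⊃ b) ⊃ a): min(1, 1 − 1 + 0.1) = 0.1
((a ⊃ b) ∨ ((b ⊃ b) ⊃ a)) = max(1, 0.1) = 1
((c ∧ (((b ∧ a) ∨ ¬b) ⊃ a)) ⊃ ((a ⊃ b) ∨ ((b ⊃ b) ⊃ a))): min(1, 1 − 0.6 + 1) = 1
(a ⊃ b): min(1, 1 − 0.1 + 0.5) = 1
(b ⊃ b): min(1, 1 − 0.5 + 0.5) = 1
((b ⊃ b) ⊃ a): min(1, 1 − 1 + 0.1) = 0.1
((a ⊃ b) ∨ ((b ⊃ b) ⊃ a)) = max(1, 0.1) = 1
(b ∧ a) = min(0.5, 0.1) = 0.1
¬b: Łukasiewicz ¬ gives 1 − 0.5 = 0.5
((b ∧ a) ∨ ¬b) = max(0.1, 0.5) = 0.5
(((b ∧ a) ∨ ¬b) ⊃ a): min(1, 1 − 0.5 + 0.1) = 0.6
(c ∧ (((b ∧ a) ∨ ¬b) ⊃ a)) = min(0.7, 0.6) = 0.6
(((a ⊃ b) ∨ ((b ⊃ b) ⊃ a)) ⊃ (c ∧ (((b ∧ a) ∨ ¬b) ⊃ a))): min(1, 1 − 1 + 0.6) = 0.6
(((c ∧ (((b ∧ a) ∨ ¬b) ⊃ a)) ⊃ ((a ⊃ b) ∨ ((b ⊃ b) ⊃ a))) ∨ (((a ⊃ b) ∨ ((b ⊃ b) ⊃ a)) ⊃ (c ∧ (((b ∧ a) ∨ ¬b) ⊃ a)))) = max(1, 0.6) = 1

1.00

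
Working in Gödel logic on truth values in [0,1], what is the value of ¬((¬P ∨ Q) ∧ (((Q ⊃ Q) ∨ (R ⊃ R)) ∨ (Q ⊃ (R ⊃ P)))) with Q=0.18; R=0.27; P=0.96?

0.00

¬P: Gödel ¬ of 0.96 = 0 (operand ≠ 0)
(¬P ∨ Q) = max(0, 0.18) = 0.18
(Q ⊃ Q): 0.18 ≤ 0.18, so result = 1
(R ⊃ R): 0.27 ≤ 0.27, so result = 1
((Q ⊃ Q) ∨ (R ⊃ R)) = max(1, 1) = 1
(R ⊃ P): 0.27 ≤ 0.96, so result = 1
(Q ⊃ (R ⊃ P)): 0.18 ≤ 1, so result = 1
(((Q ⊃ Q) ∨ (R ⊃ R)) ∨ (Q ⊃ (R ⊃ P))) = max(1, 1) = 1
((¬P ∨ Q) ∧ (((Q ⊃ Q) ∨ (R ⊃ R)) ∨ (Q ⊃ (R ⊃ P)))) = min(0.18, 1) = 0.18
¬((¬P ∨ Q) ∧ (((Q ⊃ Q) ∨ (R ⊃ R)) ∨ (Q ⊃ (R ⊃ P)))): Gödel ¬ of 0.18 = 0 (operand ≠ 0)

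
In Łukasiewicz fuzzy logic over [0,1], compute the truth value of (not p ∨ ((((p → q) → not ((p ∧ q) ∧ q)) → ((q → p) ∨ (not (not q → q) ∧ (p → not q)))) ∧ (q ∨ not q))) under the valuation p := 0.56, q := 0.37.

not p: Łukasiewicz ¬ gives 1 − 0.56 = 0.44
(p → q): min(1, 1 − 0.56 + 0.37) = 0.81
(p ∧ q) = min(0.56, 0.37) = 0.37
((p ∧ q) ∧ q) = min(0.37, 0.37) = 0.37
not ((p ∧ q) ∧ q): Łukasiewicz ¬ gives 1 − 0.37 = 0.63
((p → q) → not ((p ∧ q) ∧ q)): min(1, 1 − 0.81 + 0.63) = 0.82
(q → p): min(1, 1 − 0.37 + 0.56) = 1
not q: Łukasiewicz ¬ gives 1 − 0.37 = 0.63
(not q → q): min(1, 1 − 0.63 + 0.37) = 0.74
not (not q → q): Łukasiewicz ¬ gives 1 − 0.74 = 0.26
not q: Łukasiewicz ¬ gives 1 − 0.37 = 0.63
(p → not q): min(1, 1 − 0.56 + 0.63) = 1
(not (not q → q) ∧ (p → not q)) = min(0.26, 1) = 0.26
((q → p) ∨ (not (not q → q) ∧ (p → not q))) = max(1, 0.26) = 1
(((p → q) → not ((p ∧ q) ∧ q)) → ((q → p) ∨ (not (not q → q) ∧ (p → not q)))): min(1, 1 − 0.82 + 1) = 1
not q: Łukasiewicz ¬ gives 1 − 0.37 = 0.63
(q ∨ not q) = max(0.37, 0.63) = 0.63
((((p → q) → not ((p ∧ q) ∧ q)) → ((q → p) ∨ (not (not q → q) ∧ (p → not q)))) ∧ (q ∨ not q)) = min(1, 0.63) = 0.63
(not p ∨ ((((p → q) → not ((p ∧ q) ∧ q)) → ((q → p) ∨ (not (not q → q) ∧ (p → not q)))) ∧ (q ∨ not q))) = max(0.44, 0.63) = 0.63

0.63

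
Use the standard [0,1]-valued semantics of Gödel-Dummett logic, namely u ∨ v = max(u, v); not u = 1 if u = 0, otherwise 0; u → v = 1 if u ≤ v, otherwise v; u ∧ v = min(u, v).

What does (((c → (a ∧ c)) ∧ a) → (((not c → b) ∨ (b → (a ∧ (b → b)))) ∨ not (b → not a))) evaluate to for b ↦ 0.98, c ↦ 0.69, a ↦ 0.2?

1.00

(a ∧ c) = min(0.2, 0.69) = 0.2
(c → (a ∧ c)): 0.69 > 0.2, so result = 0.2
((c → (a ∧ c)) ∧ a) = min(0.2, 0.2) = 0.2
not c: Gödel ¬ of 0.69 = 0 (operand ≠ 0)
(not c → b): 0 ≤ 0.98, so result = 1
(b → b): 0.98 ≤ 0.98, so result = 1
(a ∧ (b → b)) = min(0.2, 1) = 0.2
(b → (a ∧ (b → b))): 0.98 > 0.2, so result = 0.2
((not c → b) ∨ (b → (a ∧ (b → b)))) = max(1, 0.2) = 1
not a: Gödel ¬ of 0.2 = 0 (operand ≠ 0)
(b → not a): 0.98 > 0, so result = 0
not (b → not a): Gödel ¬ of 0 = 1 (operand is 0)
(((not c → b) ∨ (b → (a ∧ (b → b)))) ∨ not (b → not a)) = max(1, 1) = 1
(((c → (a ∧ c)) ∧ a) → (((not c → b) ∨ (b → (a ∧ (b → b)))) ∨ not (b → not a))): 0.2 ≤ 1, so result = 1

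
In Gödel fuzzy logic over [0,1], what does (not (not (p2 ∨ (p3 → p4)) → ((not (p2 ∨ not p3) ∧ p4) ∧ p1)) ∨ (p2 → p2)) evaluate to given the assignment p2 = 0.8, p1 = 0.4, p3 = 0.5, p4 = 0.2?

1.00

(p3 → p4): 0.5 > 0.2, so result = 0.2
(p2 ∨ (p3 → p4)) = max(0.8, 0.2) = 0.8
not (p2 ∨ (p3 → p4)): Gödel ¬ of 0.8 = 0 (operand ≠ 0)
not p3: Gödel ¬ of 0.5 = 0 (operand ≠ 0)
(p2 ∨ not p3) = max(0.8, 0) = 0.8
not (p2 ∨ not p3): Gödel ¬ of 0.8 = 0 (operand ≠ 0)
(not (p2 ∨ not p3) ∧ p4) = min(0, 0.2) = 0
((not (p2 ∨ not p3) ∧ p4) ∧ p1) = min(0, 0.4) = 0
(not (p2 ∨ (p3 → p4)) → ((not (p2 ∨ not p3) ∧ p4) ∧ p1)): 0 ≤ 0, so result = 1
not (not (p2 ∨ (p3 → p4)) → ((not (p2 ∨ not p3) ∧ p4) ∧ p1)): Gödel ¬ of 1 = 0 (operand ≠ 0)
(p2 → p2): 0.8 ≤ 0.8, so result = 1
(not (not (p2 ∨ (p3 → p4)) → ((not (p2 ∨ not p3) ∧ p4) ∧ p1)) ∨ (p2 → p2)) = max(0, 1) = 1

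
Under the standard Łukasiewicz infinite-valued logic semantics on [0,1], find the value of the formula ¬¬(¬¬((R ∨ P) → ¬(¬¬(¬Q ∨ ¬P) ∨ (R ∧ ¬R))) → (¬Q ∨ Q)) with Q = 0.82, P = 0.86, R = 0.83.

(R ∨ P) = max(0.83, 0.86) = 0.86
¬Q: Łukasiewicz ¬ gives 1 − 0.82 = 0.18
¬P: Łukasiewicz ¬ gives 1 − 0.86 = 0.14
(¬Q ∨ ¬P) = max(0.18, 0.14) = 0.18
¬(¬Q ∨ ¬P): Łukasiewicz ¬ gives 1 − 0.18 = 0.82
¬¬(¬Q ∨ ¬P): Łukasiewicz ¬ gives 1 − 0.82 = 0.18
¬R: Łukasiewicz ¬ gives 1 − 0.83 = 0.17
(R ∧ ¬R) = min(0.83, 0.17) = 0.17
(¬¬(¬Q ∨ ¬P) ∨ (R ∧ ¬R)) = max(0.18, 0.17) = 0.18
¬(¬¬(¬Q ∨ ¬P) ∨ (R ∧ ¬R)): Łukasiewicz ¬ gives 1 − 0.18 = 0.82
((R ∨ P) → ¬(¬¬(¬Q ∨ ¬P) ∨ (R ∧ ¬R))): min(1, 1 − 0.86 + 0.82) = 0.96
¬((R ∨ P) → ¬(¬¬(¬Q ∨ ¬P) ∨ (R ∧ ¬R))): Łukasiewicz ¬ gives 1 − 0.96 = 0.04
¬¬((R ∨ P) → ¬(¬¬(¬Q ∨ ¬P) ∨ (R ∧ ¬R))): Łukasiewicz ¬ gives 1 − 0.04 = 0.96
¬Q: Łukasiewicz ¬ gives 1 − 0.82 = 0.18
(¬Q ∨ Q) = max(0.18, 0.82) = 0.82
(¬¬((R ∨ P) → ¬(¬¬(¬Q ∨ ¬P) ∨ (R ∧ ¬R))) → (¬Q ∨ Q)): min(1, 1 − 0.96 + 0.82) = 0.86
¬(¬¬((R ∨ P) → ¬(¬¬(¬Q ∨ ¬P) ∨ (R ∧ ¬R))) → (¬Q ∨ Q)): Łukasiewicz ¬ gives 1 − 0.86 = 0.14
¬¬(¬¬((R ∨ P) → ¬(¬¬(¬Q ∨ ¬P) ∨ (R ∧ ¬R))) → (¬Q ∨ Q)): Łukasiewicz ¬ gives 1 − 0.14 = 0.86

0.86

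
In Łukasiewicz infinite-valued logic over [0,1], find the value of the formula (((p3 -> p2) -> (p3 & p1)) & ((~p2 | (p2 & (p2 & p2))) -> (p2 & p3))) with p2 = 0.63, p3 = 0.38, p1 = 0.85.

0.38

(p3 -> p2): min(1, 1 − 0.38 + 0.63) = 1
(p3 & p1) = min(0.38, 0.85) = 0.38
((p3 -> p2) -> (p3 & p1)): min(1, 1 − 1 + 0.38) = 0.38
~p2: Łukasiewicz ¬ gives 1 − 0.63 = 0.37
(p2 & p2) = min(0.63, 0.63) = 0.63
(p2 & (p2 & p2)) = min(0.63, 0.63) = 0.63
(~p2 | (p2 & (p2 & p2))) = max(0.37, 0.63) = 0.63
(p2 & p3) = min(0.63, 0.38) = 0.38
((~p2 | (p2 & (p2 & p2))) -> (p2 & p3)): min(1, 1 − 0.63 + 0.38) = 0.75
(((p3 -> p2) -> (p3 & p1)) & ((~p2 | (p2 & (p2 & p2))) -> (p2 & p3))) = min(0.38, 0.75) = 0.38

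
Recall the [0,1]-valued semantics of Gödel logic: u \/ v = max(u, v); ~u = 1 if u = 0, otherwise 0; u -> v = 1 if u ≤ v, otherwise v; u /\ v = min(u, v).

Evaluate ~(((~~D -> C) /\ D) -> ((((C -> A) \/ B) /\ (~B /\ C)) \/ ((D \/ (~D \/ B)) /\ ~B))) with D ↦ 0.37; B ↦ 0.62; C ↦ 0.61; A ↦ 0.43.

~D: Gödel ¬ of 0.37 = 0 (operand ≠ 0)
~~D: Gödel ¬ of 0 = 1 (operand is 0)
(~~D -> C): 1 > 0.61, so result = 0.61
((~~D -> C) /\ D) = min(0.61, 0.37) = 0.37
(C -> A): 0.61 > 0.43, so result = 0.43
((C -> A) \/ B) = max(0.43, 0.62) = 0.62
~B: Gödel ¬ of 0.62 = 0 (operand ≠ 0)
(~B /\ C) = min(0, 0.61) = 0
(((C -> A) \/ B) /\ (~B /\ C)) = min(0.62, 0) = 0
~D: Gödel ¬ of 0.37 = 0 (operand ≠ 0)
(~D \/ B) = max(0, 0.62) = 0.62
(D \/ (~D \/ B)) = max(0.37, 0.62) = 0.62
~B: Gödel ¬ of 0.62 = 0 (operand ≠ 0)
((D \/ (~D \/ B)) /\ ~B) = min(0.62, 0) = 0
((((C -> A) \/ B) /\ (~B /\ C)) \/ ((D \/ (~D \/ B)) /\ ~B)) = max(0, 0) = 0
(((~~D -> C) /\ D) -> ((((C -> A) \/ B) /\ (~B /\ C)) \/ ((D \/ (~D \/ B)) /\ ~B))): 0.37 > 0, so result = 0
~(((~~D -> C) /\ D) -> ((((C -> A) \/ B) /\ (~B /\ C)) \/ ((D \/ (~D \/ B)) /\ ~B))): Gödel ¬ of 0 = 1 (operand is 0)

1.00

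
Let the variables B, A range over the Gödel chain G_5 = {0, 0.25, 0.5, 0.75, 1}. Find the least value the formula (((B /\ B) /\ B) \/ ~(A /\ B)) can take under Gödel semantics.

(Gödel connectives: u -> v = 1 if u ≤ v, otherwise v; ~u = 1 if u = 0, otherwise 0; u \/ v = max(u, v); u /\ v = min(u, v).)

0.25

The minimum is attained at B = 0.25, A = 0.25:
  (B /\ B) = min(0.25, 0.25) = 0.25
  ((B /\ B) /\ B) = min(0.25, 0.25) = 0.25
  (A /\ B) = min(0.25, 0.25) = 0.25
  ~(A /\ B): Gödel ¬ of 0.25 = 0 (operand ≠ 0)
  (((B /\ B) /\ B) \/ ~(A /\ B)) = max(0.25, 0) = 0.25
Checking all 25 assignments confirms none give a value below 0.25.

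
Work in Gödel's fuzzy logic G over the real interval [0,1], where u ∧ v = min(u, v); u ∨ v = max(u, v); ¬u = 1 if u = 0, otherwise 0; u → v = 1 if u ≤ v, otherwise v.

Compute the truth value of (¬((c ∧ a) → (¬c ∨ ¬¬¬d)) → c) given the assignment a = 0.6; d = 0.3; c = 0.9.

0.90

(c ∧ a) = min(0.9, 0.6) = 0.6
¬c: Gödel ¬ of 0.9 = 0 (operand ≠ 0)
¬d: Gödel ¬ of 0.3 = 0 (operand ≠ 0)
¬¬d: Gödel ¬ of 0 = 1 (operand is 0)
¬¬¬d: Gödel ¬ of 1 = 0 (operand ≠ 0)
(¬c ∨ ¬¬¬d) = max(0, 0) = 0
((c ∧ a) → (¬c ∨ ¬¬¬d)): 0.6 > 0, so result = 0
¬((c ∧ a) → (¬c ∨ ¬¬¬d)): Gödel ¬ of 0 = 1 (operand is 0)
(¬((c ∧ a) → (¬c ∨ ¬¬¬d)) → c): 1 > 0.9, so result = 0.9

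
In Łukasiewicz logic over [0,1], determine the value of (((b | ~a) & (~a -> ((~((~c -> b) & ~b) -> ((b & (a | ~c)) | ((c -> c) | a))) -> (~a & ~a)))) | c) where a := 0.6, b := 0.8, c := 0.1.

~a: Łukasiewicz ¬ gives 1 − 0.6 = 0.4
(b | ~a) = max(0.8, 0.4) = 0.8
~a: Łukasiewicz ¬ gives 1 − 0.6 = 0.4
~c: Łukasiewicz ¬ gives 1 − 0.1 = 0.9
(~c -> b): min(1, 1 − 0.9 + 0.8) = 0.9
~b: Łukasiewicz ¬ gives 1 − 0.8 = 0.2
((~c -> b) & ~b) = min(0.9, 0.2) = 0.2
~((~c -> b) & ~b): Łukasiewicz ¬ gives 1 − 0.2 = 0.8
~c: Łukasiewicz ¬ gives 1 − 0.1 = 0.9
(a | ~c) = max(0.6, 0.9) = 0.9
(b & (a | ~c)) = min(0.8, 0.9) = 0.8
(c -> c): min(1, 1 − 0.1 + 0.1) = 1
((c -> c) | a) = max(1, 0.6) = 1
((b & (a | ~c)) | ((c -> c) | a)) = max(0.8, 1) = 1
(~((~c -> b) & ~b) -> ((b & (a | ~c)) | ((c -> c) | a))): min(1, 1 − 0.8 + 1) = 1
~a: Łukasiewicz ¬ gives 1 − 0.6 = 0.4
~a: Łukasiewicz ¬ gives 1 − 0.6 = 0.4
(~a & ~a) = min(0.4, 0.4) = 0.4
((~((~c -> b) & ~b) -> ((b & (a | ~c)) | ((c -> c) | a))) -> (~a & ~a)): min(1, 1 − 1 + 0.4) = 0.4
(~a -> ((~((~c -> b) & ~b) -> ((b & (a | ~c)) | ((c -> c) | a))) -> (~a & ~a))): min(1, 1 − 0.4 + 0.4) = 1
((b | ~a) & (~a -> ((~((~c -> b) & ~b) -> ((b & (a | ~c)) | ((c -> c) | a))) -> (~a & ~a)))) = min(0.8, 1) = 0.8
(((b | ~a) & (~a -> ((~((~c -> b) & ~b) -> ((b & (a | ~c)) | ((c -> c) | a))) -> (~a & ~a)))) | c) = max(0.8, 0.1) = 0.8

0.80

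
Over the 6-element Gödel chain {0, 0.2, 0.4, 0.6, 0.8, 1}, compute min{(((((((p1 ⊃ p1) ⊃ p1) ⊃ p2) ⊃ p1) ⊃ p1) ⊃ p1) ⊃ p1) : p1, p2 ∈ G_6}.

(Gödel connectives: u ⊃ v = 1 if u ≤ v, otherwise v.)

The minimum is attained at p1 = 0.2, p2 = 0:
  (p1 ⊃ p1): 0.2 ≤ 0.2, so result = 1
  ((p1 ⊃ p1) ⊃ p1): 1 > 0.2, so result = 0.2
  (((p1 ⊃ p1) ⊃ p1) ⊃ p2): 0.2 > 0, so result = 0
  ((((p1 ⊃ p1) ⊃ p1) ⊃ p2) ⊃ p1): 0 ≤ 0.2, so result = 1
  (((((p1 ⊃ p1) ⊃ p1) ⊃ p2) ⊃ p1) ⊃ p1): 1 > 0.2, so result = 0.2
  ((((((p1 ⊃ p1) ⊃ p1) ⊃ p2) ⊃ p1) ⊃ p1) ⊃ p1): 0.2 ≤ 0.2, so result = 1
  (((((((p1 ⊃ p1) ⊃ p1) ⊃ p2) ⊃ p1) ⊃ p1) ⊃ p1) ⊃ p1): 1 > 0.2, so result = 0.2
Checking all 36 assignments confirms none give a value below 0.20.

0.20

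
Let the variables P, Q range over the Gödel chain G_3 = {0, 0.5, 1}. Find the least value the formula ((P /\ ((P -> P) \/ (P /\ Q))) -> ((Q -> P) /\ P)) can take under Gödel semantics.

Every assignment gives 1. For instance at P = 0, Q = 0:
  (P -> P): 0 ≤ 0, so result = 1
  (P /\ Q) = min(0, 0) = 0
  ((P -> P) \/ (P /\ Q)) = max(1, 0) = 1
  (P /\ ((P -> P) \/ (P /\ Q))) = min(0, 1) = 0
  (Q -> P): 0 ≤ 0, so result = 1
  ((Q -> P) /\ P) = min(1, 0) = 0
  ((P /\ ((P -> P) \/ (P /\ Q))) -> ((Q -> P) /\ P)): 0 ≤ 0, so result = 1
All 9 assignments give value 1 — the formula is a G_3-tautology.

1.00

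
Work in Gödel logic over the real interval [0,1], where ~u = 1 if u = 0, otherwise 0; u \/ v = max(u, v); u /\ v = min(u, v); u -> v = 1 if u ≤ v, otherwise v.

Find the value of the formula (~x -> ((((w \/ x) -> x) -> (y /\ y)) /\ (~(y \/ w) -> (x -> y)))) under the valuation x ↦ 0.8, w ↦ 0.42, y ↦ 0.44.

~x: Gödel ¬ of 0.8 = 0 (operand ≠ 0)
(w \/ x) = max(0.42, 0.8) = 0.8
((w \/ x) -> x): 0.8 ≤ 0.8, so result = 1
(y /\ y) = min(0.44, 0.44) = 0.44
(((w \/ x) -> x) -> (y /\ y)): 1 > 0.44, so result = 0.44
(y \/ w) = max(0.44, 0.42) = 0.44
~(y \/ w): Gödel ¬ of 0.44 = 0 (operand ≠ 0)
(x -> y): 0.8 > 0.44, so result = 0.44
(~(y \/ w) -> (x -> y)): 0 ≤ 0.44, so result = 1
((((w \/ x) -> x) -> (y /\ y)) /\ (~(y \/ w) -> (x -> y))) = min(0.44, 1) = 0.44
(~x -> ((((w \/ x) -> x) -> (y /\ y)) /\ (~(y \/ w) -> (x -> y)))): 0 ≤ 0.44, so result = 1

1.00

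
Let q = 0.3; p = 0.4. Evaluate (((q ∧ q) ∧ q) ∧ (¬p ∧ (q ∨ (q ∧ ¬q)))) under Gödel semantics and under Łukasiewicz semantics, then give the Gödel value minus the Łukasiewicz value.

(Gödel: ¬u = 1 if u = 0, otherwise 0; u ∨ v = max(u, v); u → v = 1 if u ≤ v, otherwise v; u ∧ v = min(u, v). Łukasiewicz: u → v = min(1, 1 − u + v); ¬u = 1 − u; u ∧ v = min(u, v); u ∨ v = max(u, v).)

-0.30

Gödel evaluation:
  (q ∧ q) = min(0.3, 0.3) = 0.3
  ((q ∧ q) ∧ q) = min(0.3, 0.3) = 0.3
  ¬p: Gödel ¬ of 0.4 = 0 (operand ≠ 0)
  ¬q: Gödel ¬ of 0.3 = 0 (operand ≠ 0)
  (q ∧ ¬q) = min(0.3, 0) = 0
  (q ∨ (q ∧ ¬q)) = max(0.3, 0) = 0.3
  (¬p ∧ (q ∨ (q ∧ ¬q))) = min(0, 0.3) = 0
  (((q ∧ q) ∧ q) ∧ (¬p ∧ (q ∨ (q ∧ ¬q)))) = min(0.3, 0) = 0
  Gödel value = 0
Łukasiewicz evaluation:
  (q ∧ q) = min(0.3, 0.3) = 0.3
  ((q ∧ q) ∧ q) = min(0.3, 0.3) = 0.3
  ¬p: Łukasiewicz ¬ gives 1 − 0.4 = 0.6
  ¬q: Łukasiewicz ¬ gives 1 − 0.3 = 0.7
  (q ∧ ¬q) = min(0.3, 0.7) = 0.3
  (q ∨ (q ∧ ¬q)) = max(0.3, 0.3) = 0.3
  (¬p ∧ (q ∨ (q ∧ ¬q))) = min(0.6, 0.3) = 0.3
  (((q ∧ q) ∧ q) ∧ (¬p ∧ (q ∨ (q ∧ ¬q)))) = min(0.3, 0.3) = 0.3
  Łukasiewicz value = 0.3
Difference: 0 − 0.3 = -0.30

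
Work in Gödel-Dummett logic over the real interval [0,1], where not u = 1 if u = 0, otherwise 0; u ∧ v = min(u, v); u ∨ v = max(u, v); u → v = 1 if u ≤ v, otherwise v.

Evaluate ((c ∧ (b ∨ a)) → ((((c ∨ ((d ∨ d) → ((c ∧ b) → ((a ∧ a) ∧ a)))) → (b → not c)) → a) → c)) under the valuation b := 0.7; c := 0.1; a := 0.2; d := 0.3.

1.00

(b ∨ a) = max(0.7, 0.2) = 0.7
(c ∧ (b ∨ a)) = min(0.1, 0.7) = 0.1
(d ∨ d) = max(0.3, 0.3) = 0.3
(c ∧ b) = min(0.1, 0.7) = 0.1
(a ∧ a) = min(0.2, 0.2) = 0.2
((a ∧ a) ∧ a) = min(0.2, 0.2) = 0.2
((c ∧ b) → ((a ∧ a) ∧ a)): 0.1 ≤ 0.2, so result = 1
((d ∨ d) → ((c ∧ b) → ((a ∧ a) ∧ a))): 0.3 ≤ 1, so result = 1
(c ∨ ((d ∨ d) → ((c ∧ b) → ((a ∧ a) ∧ a)))) = max(0.1, 1) = 1
not c: Gödel ¬ of 0.1 = 0 (operand ≠ 0)
(b → not c): 0.7 > 0, so result = 0
((c ∨ ((d ∨ d) → ((c ∧ b) → ((a ∧ a) ∧ a)))) → (b → not c)): 1 > 0, so result = 0
(((c ∨ ((d ∨ d) → ((c ∧ b) → ((a ∧ a) ∧ a)))) → (b → not c)) → a): 0 ≤ 0.2, so result = 1
((((c ∨ ((d ∨ d) → ((c ∧ b) → ((a ∧ a) ∧ a)))) → (b → not c)) → a) → c): 1 > 0.1, so result = 0.1
((c ∧ (b ∨ a)) → ((((c ∨ ((d ∨ d) → ((c ∧ b) → ((a ∧ a) ∧ a)))) → (b → not c)) → a) → c)): 0.1 ≤ 0.1, so result = 1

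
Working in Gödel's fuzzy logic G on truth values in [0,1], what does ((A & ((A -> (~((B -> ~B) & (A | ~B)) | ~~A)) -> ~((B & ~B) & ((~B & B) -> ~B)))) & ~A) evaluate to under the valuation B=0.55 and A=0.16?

0.00

~B: Gödel ¬ of 0.55 = 0 (operand ≠ 0)
(B -> ~B): 0.55 > 0, so result = 0
~B: Gödel ¬ of 0.55 = 0 (operand ≠ 0)
(A | ~B) = max(0.16, 0) = 0.16
((B -> ~B) & (A | ~B)) = min(0, 0.16) = 0
~((B -> ~B) & (A | ~B)): Gödel ¬ of 0 = 1 (operand is 0)
~A: Gödel ¬ of 0.16 = 0 (operand ≠ 0)
~~A: Gödel ¬ of 0 = 1 (operand is 0)
(~((B -> ~B) & (A | ~B)) | ~~A) = max(1, 1) = 1
(A -> (~((B -> ~B) & (A | ~B)) | ~~A)): 0.16 ≤ 1, so result = 1
~B: Gödel ¬ of 0.55 = 0 (operand ≠ 0)
(B & ~B) = min(0.55, 0) = 0
~B: Gödel ¬ of 0.55 = 0 (operand ≠ 0)
(~B & B) = min(0, 0.55) = 0
~B: Gödel ¬ of 0.55 = 0 (operand ≠ 0)
((~B & B) -> ~B): 0 ≤ 0, so result = 1
((B & ~B) & ((~B & B) -> ~B)) = min(0, 1) = 0
~((B & ~B) & ((~B & B) -> ~B)): Gödel ¬ of 0 = 1 (operand is 0)
((A -> (~((B -> ~B) & (A | ~B)) | ~~A)) -> ~((B & ~B) & ((~B & B) -> ~B))): 1 ≤ 1, so result = 1
(A & ((A -> (~((B -> ~B) & (A | ~B)) | ~~A)) -> ~((B & ~B) & ((~B & B) -> ~B)))) = min(0.16, 1) = 0.16
~A: Gödel ¬ of 0.16 = 0 (operand ≠ 0)
((A & ((A -> (~((B -> ~B) & (A | ~B)) | ~~A)) -> ~((B & ~B) & ((~B & B) -> ~B)))) & ~A) = min(0.16, 0) = 0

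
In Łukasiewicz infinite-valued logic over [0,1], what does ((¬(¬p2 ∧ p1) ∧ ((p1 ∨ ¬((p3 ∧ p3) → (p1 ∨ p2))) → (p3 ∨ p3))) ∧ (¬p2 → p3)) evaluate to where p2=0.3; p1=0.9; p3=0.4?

¬p2: Łukasiewicz ¬ gives 1 − 0.3 = 0.7
(¬p2 ∧ p1) = min(0.7, 0.9) = 0.7
¬(¬p2 ∧ p1): Łukasiewicz ¬ gives 1 − 0.7 = 0.3
(p3 ∧ p3) = min(0.4, 0.4) = 0.4
(p1 ∨ p2) = max(0.9, 0.3) = 0.9
((p3 ∧ p3) → (p1 ∨ p2)): min(1, 1 − 0.4 + 0.9) = 1
¬((p3 ∧ p3) → (p1 ∨ p2)): Łukasiewicz ¬ gives 1 − 1 = 0
(p1 ∨ ¬((p3 ∧ p3) → (p1 ∨ p2))) = max(0.9, 0) = 0.9
(p3 ∨ p3) = max(0.4, 0.4) = 0.4
((p1 ∨ ¬((p3 ∧ p3) → (p1 ∨ p2))) → (p3 ∨ p3)): min(1, 1 − 0.9 + 0.4) = 0.5
(¬(¬p2 ∧ p1) ∧ ((p1 ∨ ¬((p3 ∧ p3) → (p1 ∨ p2))) → (p3 ∨ p3))) = min(0.3, 0.5) = 0.3
¬p2: Łukasiewicz ¬ gives 1 − 0.3 = 0.7
(¬p2 → p3): min(1, 1 − 0.7 + 0.4) = 0.7
((¬(¬p2 ∧ p1) ∧ ((p1 ∨ ¬((p3 ∧ p3) → (p1 ∨ p2))) → (p3 ∨ p3))) ∧ (¬p2 → p3)) = min(0.3, 0.7) = 0.3

0.30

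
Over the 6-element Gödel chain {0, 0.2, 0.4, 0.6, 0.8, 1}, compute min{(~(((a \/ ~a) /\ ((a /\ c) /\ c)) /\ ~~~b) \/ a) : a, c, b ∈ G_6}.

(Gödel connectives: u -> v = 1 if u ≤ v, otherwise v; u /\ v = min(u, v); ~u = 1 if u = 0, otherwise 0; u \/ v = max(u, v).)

0.20

The minimum is attained at a = 0.2, c = 0.2, b = 0:
  ~a: Gödel ¬ of 0.2 = 0 (operand ≠ 0)
  (a \/ ~a) = max(0.2, 0) = 0.2
  (a /\ c) = min(0.2, 0.2) = 0.2
  ((a /\ c) /\ c) = min(0.2, 0.2) = 0.2
  ((a \/ ~a) /\ ((a /\ c) /\ c)) = min(0.2, 0.2) = 0.2
  ~b: Gödel ¬ of 0 = 1 (operand is 0)
  ~~b: Gödel ¬ of 1 = 0 (operand ≠ 0)
  ~~~b: Gödel ¬ of 0 = 1 (operand is 0)
  (((a \/ ~a) /\ ((a /\ c) /\ c)) /\ ~~~b) = min(0.2, 1) = 0.2
  ~(((a \/ ~a) /\ ((a /\ c) /\ c)) /\ ~~~b): Gödel ¬ of 0.2 = 0 (operand ≠ 0)
  (~(((a \/ ~a) /\ ((a /\ c) /\ c)) /\ ~~~b) \/ a) = max(0, 0.2) = 0.2
Checking all 216 assignments confirms none give a value below 0.20.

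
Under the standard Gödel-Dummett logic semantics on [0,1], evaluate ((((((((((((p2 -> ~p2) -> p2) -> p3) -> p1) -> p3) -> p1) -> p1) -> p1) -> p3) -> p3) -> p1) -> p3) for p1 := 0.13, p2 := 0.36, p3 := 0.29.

1.00

~p2: Gödel ¬ of 0.36 = 0 (operand ≠ 0)
(p2 -> ~p2): 0.36 > 0, so result = 0
((p2 -> ~p2) -> p2): 0 ≤ 0.36, so result = 1
(((p2 -> ~p2) -> p2) -> p3): 1 > 0.29, so result = 0.29
((((p2 -> ~p2) -> p2) -> p3) -> p1): 0.29 > 0.13, so result = 0.13
(((((p2 -> ~p2) -> p2) -> p3) -> p1) -> p3): 0.13 ≤ 0.29, so result = 1
((((((p2 -> ~p2) -> p2) -> p3) -> p1) -> p3) -> p1): 1 > 0.13, so result = 0.13
(((((((p2 -> ~p2) -> p2) -> p3) -> p1) -> p3) -> p1) -> p1): 0.13 ≤ 0.13, so result = 1
((((((((p2 -> ~p2) -> p2) -> p3) -> p1) -> p3) -> p1) -> p1) -> p1): 1 > 0.13, so result = 0.13
(((((((((p2 -> ~p2) -> p2) -> p3) -> p1) -> p3) -> p1) -> p1) -> p1) -> p3): 0.13 ≤ 0.29, so result = 1
((((((((((p2 -> ~p2) -> p2) -> p3) -> p1) -> p3) -> p1) -> p1) -> p1) -> p3) -> p3): 1 > 0.29, so result = 0.29
(((((((((((p2 -> ~p2) -> p2) -> p3) -> p1) -> p3) -> p1) -> p1) -> p1) -> p3) -> p3) -> p1): 0.29 > 0.13, so result = 0.13
((((((((((((p2 -> ~p2) -> p2) -> p3) -> p1) -> p3) -> p1) -> p1) -> p1) -> p3) -> p3) -> p1) -> p3): 0.13 ≤ 0.29, so result = 1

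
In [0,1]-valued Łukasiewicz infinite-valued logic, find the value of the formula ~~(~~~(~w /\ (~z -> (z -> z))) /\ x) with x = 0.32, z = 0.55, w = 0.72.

~w: Łukasiewicz ¬ gives 1 − 0.72 = 0.28
~z: Łukasiewicz ¬ gives 1 − 0.55 = 0.45
(z -> z): min(1, 1 − 0.55 + 0.55) = 1
(~z -> (z -> z)): min(1, 1 − 0.45 + 1) = 1
(~w /\ (~z -> (z -> z))) = min(0.28, 1) = 0.28
~(~w /\ (~z -> (z -> z))): Łukasiewicz ¬ gives 1 − 0.28 = 0.72
~~(~w /\ (~z -> (z -> z))): Łukasiewicz ¬ gives 1 − 0.72 = 0.28
~~~(~w /\ (~z -> (z -> z))): Łukasiewicz ¬ gives 1 − 0.28 = 0.72
(~~~(~w /\ (~z -> (z -> z))) /\ x) = min(0.72, 0.32) = 0.32
~(~~~(~w /\ (~z -> (z -> z))) /\ x): Łukasiewicz ¬ gives 1 − 0.32 = 0.68
~~(~~~(~w /\ (~z -> (z -> z))) /\ x): Łukasiewicz ¬ gives 1 − 0.68 = 0.32

0.32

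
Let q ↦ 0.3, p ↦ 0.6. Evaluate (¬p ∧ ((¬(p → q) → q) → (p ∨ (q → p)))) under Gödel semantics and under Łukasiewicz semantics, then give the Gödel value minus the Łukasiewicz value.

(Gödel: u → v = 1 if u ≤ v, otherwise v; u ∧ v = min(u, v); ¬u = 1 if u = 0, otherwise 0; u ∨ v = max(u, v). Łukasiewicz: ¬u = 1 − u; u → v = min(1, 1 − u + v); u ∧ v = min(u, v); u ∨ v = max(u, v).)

Gödel evaluation:
  ¬p: Gödel ¬ of 0.6 = 0 (operand ≠ 0)
  (p → q): 0.6 > 0.3, so result = 0.3
  ¬(p → q): Gödel ¬ of 0.3 = 0 (operand ≠ 0)
  (¬(p → q) → q): 0 ≤ 0.3, so result = 1
  (q → p): 0.3 ≤ 0.6, so result = 1
  (p ∨ (q → p)) = max(0.6, 1) = 1
  ((¬(p → q) → q) → (p ∨ (q → p))): 1 ≤ 1, so result = 1
  (¬p ∧ ((¬(p → q) → q) → (p ∨ (q → p)))) = min(0, 1) = 0
  Gödel value = 0
Łukasiewicz evaluation:
  ¬p: Łukasiewicz ¬ gives 1 − 0.6 = 0.4
  (p → q): min(1, 1 − 0.6 + 0.3) = 0.7
  ¬(p → q): Łukasiewicz ¬ gives 1 − 0.7 = 0.3
  (¬(p → q) → q): min(1, 1 − 0.3 + 0.3) = 1
  (q → p): min(1, 1 − 0.3 + 0.6) = 1
  (p ∨ (q → p)) = max(0.6, 1) = 1
  ((¬(p → q) → q) → (p ∨ (q → p))): min(1, 1 − 1 + 1) = 1
  (¬p ∧ ((¬(p → q) → q) → (p ∨ (q → p)))) = min(0.4, 1) = 0.4
  Łukasiewicz value = 0.4
Difference: 0 − 0.4 = -0.40

-0.40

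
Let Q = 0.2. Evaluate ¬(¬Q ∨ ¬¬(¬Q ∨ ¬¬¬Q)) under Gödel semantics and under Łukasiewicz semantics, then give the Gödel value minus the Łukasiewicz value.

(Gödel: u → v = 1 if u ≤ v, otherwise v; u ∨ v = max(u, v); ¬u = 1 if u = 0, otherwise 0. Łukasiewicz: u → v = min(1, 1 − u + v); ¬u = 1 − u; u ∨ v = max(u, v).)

Gödel evaluation:
  ¬Q: Gödel ¬ of 0.2 = 0 (operand ≠ 0)
  ¬Q: Gödel ¬ of 0.2 = 0 (operand ≠ 0)
  ¬Q: Gödel ¬ of 0.2 = 0 (operand ≠ 0)
  ¬¬Q: Gödel ¬ of 0 = 1 (operand is 0)
  ¬¬¬Q: Gödel ¬ of 1 = 0 (operand ≠ 0)
  (¬Q ∨ ¬¬¬Q) = max(0, 0) = 0
  ¬(¬Q ∨ ¬¬¬Q): Gödel ¬ of 0 = 1 (operand is 0)
  ¬¬(¬Q ∨ ¬¬¬Q): Gödel ¬ of 1 = 0 (operand ≠ 0)
  (¬Q ∨ ¬¬(¬Q ∨ ¬¬¬Q)) = max(0, 0) = 0
  ¬(¬Q ∨ ¬¬(¬Q ∨ ¬¬¬Q)): Gödel ¬ of 0 = 1 (operand is 0)
  Gödel value = 1
Łukasiewicz evaluation:
  ¬Q: Łukasiewicz ¬ gives 1 − 0.2 = 0.8
  ¬Q: Łukasiewicz ¬ gives 1 − 0.2 = 0.8
  ¬Q: Łukasiewicz ¬ gives 1 − 0.2 = 0.8
  ¬¬Q: Łukasiewicz ¬ gives 1 − 0.8 = 0.2
  ¬¬¬Q: Łukasiewicz ¬ gives 1 − 0.2 = 0.8
  (¬Q ∨ ¬¬¬Q) = max(0.8, 0.8) = 0.8
  ¬(¬Q ∨ ¬¬¬Q): Łukasiewicz ¬ gives 1 − 0.8 = 0.2
  ¬¬(¬Q ∨ ¬¬¬Q): Łukasiewicz ¬ gives 1 − 0.2 = 0.8
  (¬Q ∨ ¬¬(¬Q ∨ ¬¬¬Q)) = max(0.8, 0.8) = 0.8
  ¬(¬Q ∨ ¬¬(¬Q ∨ ¬¬¬Q)): Łukasiewicz ¬ gives 1 − 0.8 = 0.2
  Łukasiewicz value = 0.2
Difference: 1 − 0.2 = 0.80

0.80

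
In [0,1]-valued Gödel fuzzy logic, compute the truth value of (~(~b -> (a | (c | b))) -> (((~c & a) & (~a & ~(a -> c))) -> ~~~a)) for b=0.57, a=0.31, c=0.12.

~b: Gödel ¬ of 0.57 = 0 (operand ≠ 0)
(c | b) = max(0.12, 0.57) = 0.57
(a | (c | b)) = max(0.31, 0.57) = 0.57
(~b -> (a | (c | b))): 0 ≤ 0.57, so result = 1
~(~b -> (a | (c | b))): Gödel ¬ of 1 = 0 (operand ≠ 0)
~c: Gödel ¬ of 0.12 = 0 (operand ≠ 0)
(~c & a) = min(0, 0.31) = 0
~a: Gödel ¬ of 0.31 = 0 (operand ≠ 0)
(a -> c): 0.31 > 0.12, so result = 0.12
~(a -> c): Gödel ¬ of 0.12 = 0 (operand ≠ 0)
(~a & ~(a -> c)) = min(0, 0) = 0
((~c & a) & (~a & ~(a -> c))) = min(0, 0) = 0
~a: Gödel ¬ of 0.31 = 0 (operand ≠ 0)
~~a: Gödel ¬ of 0 = 1 (operand is 0)
~~~a: Gödel ¬ of 1 = 0 (operand ≠ 0)
(((~c & a) & (~a & ~(a -> c))) -> ~~~a): 0 ≤ 0, so result = 1
(~(~b -> (a | (c | b))) -> (((~c & a) & (~a & ~(a -> c))) -> ~~~a)): 0 ≤ 1, so result = 1

1.00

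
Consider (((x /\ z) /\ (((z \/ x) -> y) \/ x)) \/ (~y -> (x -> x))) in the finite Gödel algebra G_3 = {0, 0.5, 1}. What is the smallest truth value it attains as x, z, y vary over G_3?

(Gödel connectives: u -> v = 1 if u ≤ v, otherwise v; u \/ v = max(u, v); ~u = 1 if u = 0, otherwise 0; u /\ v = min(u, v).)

1.00

Every assignment gives 1. For instance at x = 0, z = 0, y = 0:
  (x /\ z) = min(0, 0) = 0
  (z \/ x) = max(0, 0) = 0
  ((z \/ x) -> y): 0 ≤ 0, so result = 1
  (((z \/ x) -> y) \/ x) = max(1, 0) = 1
  ((x /\ z) /\ (((z \/ x) -> y) \/ x)) = min(0, 1) = 0
  ~y: Gödel ¬ of 0 = 1 (operand is 0)
  (x -> x): 0 ≤ 0, so result = 1
  (~y -> (x -> x)): 1 ≤ 1, so result = 1
  (((x /\ z) /\ (((z \/ x) -> y) \/ x)) \/ (~y -> (x -> x))) = max(0, 1) = 1
All 27 assignments give value 1 — the formula is a G_3-tautology.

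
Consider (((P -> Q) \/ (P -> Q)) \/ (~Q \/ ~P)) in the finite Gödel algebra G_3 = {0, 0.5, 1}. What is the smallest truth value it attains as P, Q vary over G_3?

0.50

The minimum is attained at P = 1, Q = 0.5:
  (P -> Q): 1 > 0.5, so result = 0.5
  (P -> Q): 1 > 0.5, so result = 0.5
  ((P -> Q) \/ (P -> Q)) = max(0.5, 0.5) = 0.5
  ~Q: Gödel ¬ of 0.5 = 0 (operand ≠ 0)
  ~P: Gödel ¬ of 1 = 0 (operand ≠ 0)
  (~Q \/ ~P) = max(0, 0) = 0
  (((P -> Q) \/ (P -> Q)) \/ (~Q \/ ~P)) = max(0.5, 0) = 0.5
Checking all 9 assignments confirms none give a value below 0.50.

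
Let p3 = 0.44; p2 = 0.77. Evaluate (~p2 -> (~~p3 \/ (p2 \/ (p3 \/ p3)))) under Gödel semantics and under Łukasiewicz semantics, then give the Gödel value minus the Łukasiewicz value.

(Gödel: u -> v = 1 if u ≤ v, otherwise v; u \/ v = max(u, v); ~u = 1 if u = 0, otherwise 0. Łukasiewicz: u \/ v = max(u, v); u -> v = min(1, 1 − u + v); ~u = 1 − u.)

0.00

Gödel evaluation:
  ~p2: Gödel ¬ of 0.77 = 0 (operand ≠ 0)
  ~p3: Gödel ¬ of 0.44 = 0 (operand ≠ 0)
  ~~p3: Gödel ¬ of 0 = 1 (operand is 0)
  (p3 \/ p3) = max(0.44, 0.44) = 0.44
  (p2 \/ (p3 \/ p3)) = max(0.77, 0.44) = 0.77
  (~~p3 \/ (p2 \/ (p3 \/ p3))) = max(1, 0.77) = 1
  (~p2 -> (~~p3 \/ (p2 \/ (p3 \/ p3)))): 0 ≤ 1, so result = 1
  Gödel value = 1
Łukasiewicz evaluation:
  ~p2: Łukasiewicz ¬ gives 1 − 0.77 = 0.23
  ~p3: Łukasiewicz ¬ gives 1 − 0.44 = 0.56
  ~~p3: Łukasiewicz ¬ gives 1 − 0.56 = 0.44
  (p3 \/ p3) = max(0.44, 0.44) = 0.44
  (p2 \/ (p3 \/ p3)) = max(0.77, 0.44) = 0.77
  (~~p3 \/ (p2 \/ (p3 \/ p3))) = max(0.44, 0.77) = 0.77
  (~p2 -> (~~p3 \/ (p2 \/ (p3 \/ p3)))): min(1, 1 − 0.23 + 0.77) = 1
  Łukasiewicz value = 1
Difference: 1 − 1 = 0.00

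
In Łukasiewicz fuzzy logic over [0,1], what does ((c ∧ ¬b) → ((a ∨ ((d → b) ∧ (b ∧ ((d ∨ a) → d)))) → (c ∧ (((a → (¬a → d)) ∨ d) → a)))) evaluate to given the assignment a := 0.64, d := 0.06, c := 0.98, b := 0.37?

¬b: Łukasiewicz ¬ gives 1 − 0.37 = 0.63
(c ∧ ¬b) = min(0.98, 0.63) = 0.63
(d → b): min(1, 1 − 0.06 + 0.37) = 1
(d ∨ a) = max(0.06, 0.64) = 0.64
((d ∨ a) → d): min(1, 1 − 0.64 + 0.06) = 0.42
(b ∧ ((d ∨ a) → d)) = min(0.37, 0.42) = 0.37
((d → b) ∧ (b ∧ ((d ∨ a) → d))) = min(1, 0.37) = 0.37
(a ∨ ((d → b) ∧ (b ∧ ((d ∨ a) → d)))) = max(0.64, 0.37) = 0.64
¬a: Łukasiewicz ¬ gives 1 − 0.64 = 0.36
(¬a → d): min(1, 1 − 0.36 + 0.06) = 0.7
(a → (¬a → d)): min(1, 1 − 0.64 + 0.7) = 1
((a → (¬a → d)) ∨ d) = max(1, 0.06) = 1
(((a → (¬a → d)) ∨ d) → a): min(1, 1 − 1 + 0.64) = 0.64
(c ∧ (((a → (¬a → d)) ∨ d) → a)) = min(0.98, 0.64) = 0.64
((a ∨ ((d → b) ∧ (b ∧ ((d ∨ a) → d)))) → (c ∧ (((a → (¬a → d)) ∨ d) → a))): min(1, 1 − 0.64 + 0.64) = 1
((c ∧ ¬b) → ((a ∨ ((d → b) ∧ (b ∧ ((d ∨ a) → d)))) → (c ∧ (((a → (¬a → d)) ∨ d) → a)))): min(1, 1 − 0.63 + 1) = 1

1.00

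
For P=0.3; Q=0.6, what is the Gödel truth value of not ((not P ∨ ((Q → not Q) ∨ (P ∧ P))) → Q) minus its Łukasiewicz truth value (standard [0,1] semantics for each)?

Gödel evaluation:
  not P: Gödel ¬ of 0.3 = 0 (operand ≠ 0)
  not Q: Gödel ¬ of 0.6 = 0 (operand ≠ 0)
  (Q → not Q): 0.6 > 0, so result = 0
  (P ∧ P) = min(0.3, 0.3) = 0.3
  ((Q → not Q) ∨ (P ∧ P)) = max(0, 0.3) = 0.3
  (not P ∨ ((Q → not Q) ∨ (P ∧ P))) = max(0, 0.3) = 0.3
  ((not P ∨ ((Q → not Q) ∨ (P ∧ P))) → Q): 0.3 ≤ 0.6, so result = 1
  not ((not P ∨ ((Q → not Q) ∨ (P ∧ P))) → Q): Gödel ¬ of 1 = 0 (operand ≠ 0)
  Gödel value = 0
Łukasiewicz evaluation:
  not P: Łukasiewicz ¬ gives 1 − 0.3 = 0.7
  not Q: Łukasiewicz ¬ gives 1 − 0.6 = 0.4
  (Q → not Q): min(1, 1 − 0.6 + 0.4) = 0.8
  (P ∧ P) = min(0.3, 0.3) = 0.3
  ((Q → not Q) ∨ (P ∧ P)) = max(0.8, 0.3) = 0.8
  (not P ∨ ((Q → not Q) ∨ (P ∧ P))) = max(0.7, 0.8) = 0.8
  ((not P ∨ ((Q → not Q) ∨ (P ∧ P))) → Q): min(1, 1 − 0.8 + 0.6) = 0.8
  not ((not P ∨ ((Q → not Q) ∨ (P ∧ P))) → Q): Łukasiewicz ¬ gives 1 − 0.8 = 0.2
  Łukasiewicz value = 0.2
Difference: 0 − 0.2 = -0.20

-0.20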